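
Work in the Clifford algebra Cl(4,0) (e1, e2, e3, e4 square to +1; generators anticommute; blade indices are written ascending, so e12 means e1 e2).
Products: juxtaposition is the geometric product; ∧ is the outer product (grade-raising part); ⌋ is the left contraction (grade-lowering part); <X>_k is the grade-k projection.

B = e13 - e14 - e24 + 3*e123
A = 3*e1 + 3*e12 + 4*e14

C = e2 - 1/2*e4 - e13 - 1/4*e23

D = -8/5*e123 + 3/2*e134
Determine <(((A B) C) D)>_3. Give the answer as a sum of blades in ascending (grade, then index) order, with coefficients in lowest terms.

step 1: 4 - 6*e3 - 3*e4 + 4*e12 - 3*e14 + 6*e23 + 3*e24 + 4*e34 - 3*e124 - 12*e234
step 2: 3 - 1/2*e1 + e2 - 8*e3 - 8*e4 - 9/2*e12 - 5*e13 + 7*e14 + 15*e23 + 4*e24 - 27/4*e34 + 13*e124 + 15/4*e134 - 5/4*e234 + 15/4*e1234
step 3: -45/8 + 273/8*e1 + 109/8*e2 + 33/10*e3 + 3/2*e4 + 437/40*e12 - 52/5*e13 + 14*e14 - 187/10*e23 + 6*e24 - 431/20*e34 - 54/5*e123 + 117/10*e124 - 19/10*e134 + 359/20*e234 - 143/10*e1234
step 4: -54/5*e123 + 117/10*e124 - 19/10*e134 + 359/20*e234
Answer: -54/5*e123 + 117/10*e124 - 19/10*e134 + 359/20*e234


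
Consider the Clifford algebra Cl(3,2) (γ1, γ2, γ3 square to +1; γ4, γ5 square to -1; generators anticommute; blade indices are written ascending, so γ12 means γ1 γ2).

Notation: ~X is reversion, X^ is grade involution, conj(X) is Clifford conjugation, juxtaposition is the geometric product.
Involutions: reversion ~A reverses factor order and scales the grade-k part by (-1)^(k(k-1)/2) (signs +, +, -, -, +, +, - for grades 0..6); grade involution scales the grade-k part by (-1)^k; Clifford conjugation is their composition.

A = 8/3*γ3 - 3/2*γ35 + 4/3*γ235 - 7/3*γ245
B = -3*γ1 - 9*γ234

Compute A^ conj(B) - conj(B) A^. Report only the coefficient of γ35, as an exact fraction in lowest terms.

first term: 8*γ13 - 24*γ24 - 21*γ35 + 12*γ45 - 9/2*γ135 + 27/2*γ245 + 4*γ1235 - 7*γ1245
second term: -8*γ13 - 24*γ24 + 21*γ35 - 12*γ45 - 9/2*γ135 - 27/2*γ245 - 4*γ1235 + 7*γ1245
Answer: -42


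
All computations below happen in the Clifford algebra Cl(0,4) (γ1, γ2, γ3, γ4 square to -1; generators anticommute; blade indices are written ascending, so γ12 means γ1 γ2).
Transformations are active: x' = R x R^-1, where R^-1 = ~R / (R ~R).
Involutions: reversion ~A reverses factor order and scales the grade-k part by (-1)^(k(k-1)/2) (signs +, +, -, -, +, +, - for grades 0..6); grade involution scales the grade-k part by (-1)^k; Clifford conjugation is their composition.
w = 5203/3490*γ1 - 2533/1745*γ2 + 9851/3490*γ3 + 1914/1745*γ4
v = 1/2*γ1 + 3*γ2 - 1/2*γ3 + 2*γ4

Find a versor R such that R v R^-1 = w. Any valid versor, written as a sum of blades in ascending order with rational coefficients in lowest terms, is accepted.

Here q(v) = q(w) = -27/2; the classical choice R = v + w = 3474/1745*γ1 + 2702/1745*γ2 + 4053/1745*γ3 + 5404/1745*γ4 then realises v -> w under the sandwich.
Answer: 3474/1745*γ1 + 2702/1745*γ2 + 4053/1745*γ3 + 5404/1745*γ4


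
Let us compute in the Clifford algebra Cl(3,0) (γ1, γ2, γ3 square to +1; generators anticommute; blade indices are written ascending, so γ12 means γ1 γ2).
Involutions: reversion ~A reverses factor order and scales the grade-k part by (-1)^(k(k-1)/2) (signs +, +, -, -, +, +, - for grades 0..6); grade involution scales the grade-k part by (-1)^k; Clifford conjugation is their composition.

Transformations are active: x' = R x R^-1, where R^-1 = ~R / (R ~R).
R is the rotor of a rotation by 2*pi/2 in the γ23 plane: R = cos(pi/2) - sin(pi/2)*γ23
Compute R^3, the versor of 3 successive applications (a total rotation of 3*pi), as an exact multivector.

Because a rotor carries half the rotation angle, composing 3 copies of this γ23-plane rotor multiplies the phase: 3*(pi/2) = 3*pi/2, hence R^3 = cos(3*pi/2) - sin(3*pi/2)*γ23.
cos(3*pi/2) = 0 and sin(3*pi/2) = -1, so R^3 = γ23. The net rotation is 1*pi (after discarding 1 full turn, each of which contributes a factor -1 to the rotor); the rotor keeps the half-angle phase exactly.
Answer: γ23


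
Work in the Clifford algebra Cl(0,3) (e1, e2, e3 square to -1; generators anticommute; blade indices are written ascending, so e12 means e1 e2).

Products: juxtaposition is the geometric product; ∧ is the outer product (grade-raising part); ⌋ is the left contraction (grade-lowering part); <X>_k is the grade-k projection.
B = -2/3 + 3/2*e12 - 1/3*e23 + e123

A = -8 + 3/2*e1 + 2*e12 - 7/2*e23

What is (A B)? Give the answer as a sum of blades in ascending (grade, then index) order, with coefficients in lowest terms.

step 1: 7/6 + 5/2*e1 - 9/4*e2 - 2*e3 - 40/3*e12 - 55/12*e13 + 7/2*e23 - 17/2*e123
Answer: 7/6 + 5/2*e1 - 9/4*e2 - 2*e3 - 40/3*e12 - 55/12*e13 + 7/2*e23 - 17/2*e123


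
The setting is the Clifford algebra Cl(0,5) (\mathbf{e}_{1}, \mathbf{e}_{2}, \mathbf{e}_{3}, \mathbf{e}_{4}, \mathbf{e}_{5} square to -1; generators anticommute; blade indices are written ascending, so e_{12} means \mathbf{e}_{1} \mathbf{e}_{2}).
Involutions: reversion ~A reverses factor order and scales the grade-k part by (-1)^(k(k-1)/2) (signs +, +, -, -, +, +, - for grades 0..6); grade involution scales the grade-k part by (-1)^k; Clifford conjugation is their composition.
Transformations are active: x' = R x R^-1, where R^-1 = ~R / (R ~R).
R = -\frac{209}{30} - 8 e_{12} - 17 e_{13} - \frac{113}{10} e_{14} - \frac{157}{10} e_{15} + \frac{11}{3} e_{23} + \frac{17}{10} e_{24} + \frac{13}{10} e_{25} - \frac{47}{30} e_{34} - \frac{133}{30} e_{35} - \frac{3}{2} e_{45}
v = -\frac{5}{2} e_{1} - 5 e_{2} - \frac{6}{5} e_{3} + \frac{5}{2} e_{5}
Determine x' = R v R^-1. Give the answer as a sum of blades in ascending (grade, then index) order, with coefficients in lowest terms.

~R = -\frac{209}{30} + 8 e_{12} + 17 e_{13} + \frac{113}{10} e_{14} + \frac{157}{10} e_{15} - \frac{11}{3} e_{23} - \frac{17}{10} e_{24} - \frac{13}{10} e_{25} + \frac{47}{30} e_{34} + \frac{133}{30} e_{35} + \frac{3}{2} e_{45}, and R ~R = \frac{184072}{225}, so R^-1 = ~R / (\frac{184072}{225}).
R v = -\frac{56}{15} e_{1} + \frac{3359}{60} e_{2} + \frac{4361}{100} e_{3} + \frac{1269}{50} e_{4} + \frac{1549}{75} e_{5} - \frac{2537}{30} e_{123} - \frac{243}{4} e_{124} - \frac{407}{4} e_{125} - \frac{2893}{300} e_{134} - \frac{15077}{300} e_{135} - \frac{49}{2} e_{145} + \frac{1481}{150} e_{234} + \frac{2467}{75} e_{235} + \frac{47}{4} e_{245} - \frac{127}{60} e_{345}
Answer: \frac{3289}{1730} e_{1} - \frac{4748}{865} e_{2} - \frac{192}{865} e_{3} + \frac{423}{1730} e_{4} + \frac{1951}{865} e_{5}


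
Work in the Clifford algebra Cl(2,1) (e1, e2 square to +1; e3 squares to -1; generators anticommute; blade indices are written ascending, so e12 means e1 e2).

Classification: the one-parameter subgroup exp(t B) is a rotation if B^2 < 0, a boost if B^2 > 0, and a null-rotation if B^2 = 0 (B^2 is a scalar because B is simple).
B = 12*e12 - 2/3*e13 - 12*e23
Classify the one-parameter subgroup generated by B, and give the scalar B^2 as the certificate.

B^2 term by term: the squares give (12)^2*(e12)^2 + (-2/3)^2*(e13)^2 + (-12)^2*(e23)^2 = 144*(-1) + 4/9*(+1) + 144*(+1) = 4/9 (each basis 2-blade squares to minus the product of its generators' squares); cross terms between blades sharing an index anticommute and cancel. So B^2 = 4/9.
Answer: boost, certificate B^2 = 4/9. Certificate logic: 4/9 is a conjugation-invariant scalar, so its sign fixes rotation versus boost versus null-rotation outright.


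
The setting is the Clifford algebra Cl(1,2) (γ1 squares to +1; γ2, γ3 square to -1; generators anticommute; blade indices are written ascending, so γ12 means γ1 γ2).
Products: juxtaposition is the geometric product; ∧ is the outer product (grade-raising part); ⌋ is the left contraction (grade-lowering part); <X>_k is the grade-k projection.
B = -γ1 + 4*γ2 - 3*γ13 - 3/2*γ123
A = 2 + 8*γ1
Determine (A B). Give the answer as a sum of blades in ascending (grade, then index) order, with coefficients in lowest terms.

step 1: -8 - 2*γ1 + 8*γ2 - 24*γ3 + 32*γ12 - 6*γ13 - 12*γ23 - 3*γ123
Answer: -8 - 2*γ1 + 8*γ2 - 24*γ3 + 32*γ12 - 6*γ13 - 12*γ23 - 3*γ123


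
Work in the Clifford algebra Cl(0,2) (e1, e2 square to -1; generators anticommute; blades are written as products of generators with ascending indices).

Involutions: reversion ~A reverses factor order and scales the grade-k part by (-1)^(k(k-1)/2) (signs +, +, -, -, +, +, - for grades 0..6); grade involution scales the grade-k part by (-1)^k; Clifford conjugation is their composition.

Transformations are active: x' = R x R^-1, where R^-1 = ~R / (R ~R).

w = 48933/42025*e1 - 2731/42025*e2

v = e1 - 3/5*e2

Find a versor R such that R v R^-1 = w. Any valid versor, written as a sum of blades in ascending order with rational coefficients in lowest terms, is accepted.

Here q(v) = q(w) = -34/25; the classical choice R = v + w = 90958/42025*e1 - 27946/42025*e2 then realises v -> w under the sandwich.
Answer: 90958/42025*e1 - 27946/42025*e2


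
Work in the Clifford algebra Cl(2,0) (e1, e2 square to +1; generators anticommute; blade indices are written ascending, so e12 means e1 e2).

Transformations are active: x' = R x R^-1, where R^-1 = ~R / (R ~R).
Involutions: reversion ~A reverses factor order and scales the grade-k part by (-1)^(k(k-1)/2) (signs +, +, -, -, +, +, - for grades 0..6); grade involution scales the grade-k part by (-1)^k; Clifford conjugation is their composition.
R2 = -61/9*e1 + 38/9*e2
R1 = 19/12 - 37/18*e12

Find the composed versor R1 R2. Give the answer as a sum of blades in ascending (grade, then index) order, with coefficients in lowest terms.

Distribute over the terms of R1 (each basis-blade product reordered to ascending indices, repeated generators contracted through their squares):
(19/12) R2 = -1159/108*e1 + 361/54*e2
(-37/18*e12) R2 = -703/81*e1 - 2257/162*e2
Summing the partial products and collecting blades:
Answer: -6289/324*e1 - 587/81*e2


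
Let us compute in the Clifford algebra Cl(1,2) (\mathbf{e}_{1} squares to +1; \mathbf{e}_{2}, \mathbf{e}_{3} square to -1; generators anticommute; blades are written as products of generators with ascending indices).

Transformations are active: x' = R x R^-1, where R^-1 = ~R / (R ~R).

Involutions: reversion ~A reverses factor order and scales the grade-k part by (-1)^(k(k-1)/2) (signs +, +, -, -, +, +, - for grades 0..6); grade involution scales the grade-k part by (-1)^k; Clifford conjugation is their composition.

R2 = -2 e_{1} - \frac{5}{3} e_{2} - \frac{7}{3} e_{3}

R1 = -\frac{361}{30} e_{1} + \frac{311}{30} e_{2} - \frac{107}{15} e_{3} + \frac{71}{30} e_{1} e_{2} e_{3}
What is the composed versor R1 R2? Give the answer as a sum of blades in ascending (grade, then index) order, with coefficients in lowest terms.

Distribute over the terms of R2 (each basis-blade product reordered to ascending indices, repeated generators contracted through their squares):
R1 (-2 e_{1}) = \frac{361}{15} + \frac{311}{15} e_{1} e_{2} - \frac{214}{15} e_{1} e_{3} - \frac{71}{15} e_{2} e_{3}
R1 (-\frac{5}{3} e_{2}) = \frac{311}{18} + \frac{361}{18} e_{1} e_{2} - \frac{71}{18} e_{1} e_{3} - \frac{107}{9} e_{2} e_{3}
R1 (-\frac{7}{3} e_{3}) = -\frac{749}{45} + \frac{497}{90} e_{1} e_{2} + \frac{2527}{90} e_{1} e_{3} - \frac{2177}{90} e_{2} e_{3}
Summing the partial products and collecting blades:
Answer: \frac{247}{10} + \frac{2084}{45} e_{1} e_{2} + \frac{148}{15} e_{1} e_{3} - \frac{3673}{90} e_{2} e_{3}


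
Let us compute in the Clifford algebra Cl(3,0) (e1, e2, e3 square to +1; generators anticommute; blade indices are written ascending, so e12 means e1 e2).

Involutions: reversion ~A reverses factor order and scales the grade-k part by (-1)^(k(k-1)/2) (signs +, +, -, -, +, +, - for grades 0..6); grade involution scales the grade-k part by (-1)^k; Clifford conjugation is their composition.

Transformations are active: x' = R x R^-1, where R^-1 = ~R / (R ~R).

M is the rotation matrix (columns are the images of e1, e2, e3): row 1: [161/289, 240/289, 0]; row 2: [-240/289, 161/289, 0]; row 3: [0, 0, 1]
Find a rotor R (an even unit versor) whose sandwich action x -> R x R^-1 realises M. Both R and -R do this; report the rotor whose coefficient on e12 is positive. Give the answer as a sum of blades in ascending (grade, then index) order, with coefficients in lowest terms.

Method: write R = a + b12*e12 + b13*e13 + b23*e23 with a^2 + b12^2 + b13^2 + b23^2 = 1 (so R^-1 = ~R). Expanding the columns R e_j ~R gives tr M = 4a^2 - 1 and, from the antisymmetric part, M21 - M12 = -4a*b12, M13 - M31 = 4a*b13, M32 - M23 = -4a*b23.
Here tr M = 611/289, so a^2 = (1 + tr M)/4 = 225/289 and a = ±15/17. Taking a = 15/17: M21 - M12 = -480/289, M13 - M31 = 0, M32 - M23 = 0, giving b12 = 8/17, b13 = 0, b23 = 0, i.e. R = 15/17 + 8/17*e12.
Its e12 coefficient is already positive.
Answer: 15/17 + 8/17*e12. Key observation: the double cover Spin(3) -> SO(3) sends R and -R to the same matrix (trace 611/289 here), so the stated sign of the e12 coefficient is what selects one sheet.


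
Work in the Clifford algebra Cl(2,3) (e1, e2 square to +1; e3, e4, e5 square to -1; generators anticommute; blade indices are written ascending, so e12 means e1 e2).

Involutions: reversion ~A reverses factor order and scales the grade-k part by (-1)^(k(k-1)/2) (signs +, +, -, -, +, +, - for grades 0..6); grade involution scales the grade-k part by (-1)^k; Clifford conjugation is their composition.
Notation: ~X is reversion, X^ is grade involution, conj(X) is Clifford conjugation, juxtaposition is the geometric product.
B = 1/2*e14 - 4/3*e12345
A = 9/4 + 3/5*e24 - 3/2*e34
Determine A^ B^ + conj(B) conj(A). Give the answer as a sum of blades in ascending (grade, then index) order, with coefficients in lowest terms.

first term: -3/10*e12 + 3/4*e13 + 9/8*e14 + 2*e125 - 4/5*e135 + 3*e12345
second term: 3/10*e12 - 3/4*e13 - 9/8*e14 - 2*e125 + 4/5*e135 + 3*e12345
Answer: 6*e12345


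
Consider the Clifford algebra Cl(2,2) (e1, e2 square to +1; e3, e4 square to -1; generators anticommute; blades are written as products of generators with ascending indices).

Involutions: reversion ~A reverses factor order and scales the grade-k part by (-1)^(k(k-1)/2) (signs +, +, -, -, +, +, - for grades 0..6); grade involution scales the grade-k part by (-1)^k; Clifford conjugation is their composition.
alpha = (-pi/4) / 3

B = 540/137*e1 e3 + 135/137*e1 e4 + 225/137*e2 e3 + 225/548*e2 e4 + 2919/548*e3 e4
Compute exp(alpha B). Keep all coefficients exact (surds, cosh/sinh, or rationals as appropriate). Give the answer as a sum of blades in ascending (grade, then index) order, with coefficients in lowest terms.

B^2 term by term: the squares give (540/137)^2*(e1 e3)^2 + (135/137)^2*(e1 e4)^2 + (225/137)^2*(e2 e3)^2 + (225/548)^2*(e2 e4)^2 + (2919/548)^2*(e3 e4)^2 = 291600/18769*(+1) + 18225/18769*(+1) + 50625/18769*(+1) + 50625/300304*(+1) + 8520561/300304*(-1) = -9 (each basis 2-blade squares to minus the product of its generators' squares); cross terms between blades sharing an index anticommute and cancel; the commuting (index-disjoint) pairs give grade-4 terms 2*c*c'*(blade product), which cancel blade by blade — e1 e2 e3 e4: -60750/18769 + 60750/18769 = 0 — confirming B is simple. So B^2 = -9.
B^2 = -9 — circular case — the even/odd split gives cos and sin: l = 3, alpha*l = -pi/4, so exp(alpha B) = cos(-pi/4) + (sin(-pi/4)/3)*B = sqrt(2)/2 + (-sqrt(2)/6)*B.
Answer: sqrt(2)/2 - 90*sqrt(2)/137*e1 e3 - 45*sqrt(2)/274*e1 e4 - 75*sqrt(2)/274*e2 e3 - 75*sqrt(2)/1096*e2 e4 - 973*sqrt(2)/1096*e3 e4


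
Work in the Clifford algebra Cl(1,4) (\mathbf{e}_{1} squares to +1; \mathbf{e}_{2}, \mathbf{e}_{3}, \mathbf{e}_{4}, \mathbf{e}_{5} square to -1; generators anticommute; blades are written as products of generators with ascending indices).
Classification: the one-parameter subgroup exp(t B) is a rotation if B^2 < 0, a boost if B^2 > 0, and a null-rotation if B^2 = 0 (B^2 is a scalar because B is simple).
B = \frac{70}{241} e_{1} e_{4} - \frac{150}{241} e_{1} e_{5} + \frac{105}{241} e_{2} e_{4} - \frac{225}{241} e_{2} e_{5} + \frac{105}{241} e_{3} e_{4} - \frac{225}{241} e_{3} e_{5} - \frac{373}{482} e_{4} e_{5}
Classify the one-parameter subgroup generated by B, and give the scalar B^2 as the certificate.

B^2 term by term: the squares give (\frac{70}{241})^2*(e_{1} e_{4})^2 + (-\frac{150}{241})^2*(e_{1} e_{5})^2 + (\frac{105}{241})^2*(e_{2} e_{4})^2 + (-\frac{225}{241})^2*(e_{2} e_{5})^2 + (\frac{105}{241})^2*(e_{3} e_{4})^2 + (-\frac{225}{241})^2*(e_{3} e_{5})^2 + (-\frac{373}{482})^2*(e_{4} e_{5})^2 = \frac{4900}{58081}*(+1) + \frac{22500}{58081}*(+1) + \frac{11025}{58081}*(-1) + \frac{50625}{58081}*(-1) + \frac{11025}{58081}*(-1) + \frac{50625}{58081}*(-1) + \frac{139129}{232324}*(-1) = -\frac{9}{4} (each basis 2-blade squares to minus the product of its generators' squares); cross terms between blades sharing an index anticommute and cancel; the commuting (index-disjoint) pairs give grade-4 terms 2*c*c'*(blade product), which cancel blade by blade — e_{1} e_{2} e_{4} e_{5}: \frac{31500}{58081} - \frac{31500}{58081} = 0; e_{1} e_{3} e_{4} e_{5}: \frac{31500}{58081} - \frac{31500}{58081} = 0; e_{2} e_{3} e_{4} e_{5}: \frac{47250}{58081} - \frac{47250}{58081} = 0 — confirming B is simple. So B^2 = -\frac{9}{4}.
Answer: rotation, certificate B^2 = -\frac{9}{4}. Why this suffices: the scalar -\frac{9}{4} survives any versor conjugation, so its sign alone determines the class however B is presented.


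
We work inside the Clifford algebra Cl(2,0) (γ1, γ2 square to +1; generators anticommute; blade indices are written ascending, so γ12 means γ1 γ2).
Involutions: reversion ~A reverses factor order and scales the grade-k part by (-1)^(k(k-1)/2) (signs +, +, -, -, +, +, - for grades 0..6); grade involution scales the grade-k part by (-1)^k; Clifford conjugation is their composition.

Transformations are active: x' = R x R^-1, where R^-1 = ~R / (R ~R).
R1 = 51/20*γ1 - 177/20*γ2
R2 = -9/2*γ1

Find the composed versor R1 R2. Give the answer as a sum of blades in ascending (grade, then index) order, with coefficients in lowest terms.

Distribute over the terms of R2 (each basis-blade product reordered to ascending indices, repeated generators contracted through their squares):
R1 (-9/2*γ1) = -459/40 - 1593/40*γ12
Answer: -459/40 - 1593/40*γ12


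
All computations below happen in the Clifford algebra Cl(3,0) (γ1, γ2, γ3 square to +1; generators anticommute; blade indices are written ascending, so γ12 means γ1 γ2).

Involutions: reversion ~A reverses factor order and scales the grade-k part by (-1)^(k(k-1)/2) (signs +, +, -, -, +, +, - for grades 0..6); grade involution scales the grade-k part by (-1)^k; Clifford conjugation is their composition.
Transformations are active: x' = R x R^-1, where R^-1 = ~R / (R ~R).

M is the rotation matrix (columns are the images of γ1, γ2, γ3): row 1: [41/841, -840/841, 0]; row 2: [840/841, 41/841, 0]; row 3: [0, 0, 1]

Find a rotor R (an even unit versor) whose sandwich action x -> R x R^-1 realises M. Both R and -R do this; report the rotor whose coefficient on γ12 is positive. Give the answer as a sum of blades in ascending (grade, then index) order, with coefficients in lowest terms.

Method: write R = a + b12*γ12 + b13*γ13 + b23*γ23 with a^2 + b12^2 + b13^2 + b23^2 = 1 (so R^-1 = ~R). Expanding the columns R e_j ~R gives tr M = 4a^2 - 1 and, from the antisymmetric part, M21 - M12 = -4a*b12, M13 - M31 = 4a*b13, M32 - M23 = -4a*b23.
Here tr M = 923/841, so a^2 = (1 + tr M)/4 = 441/841 and a = ±21/29. Taking a = 21/29: M21 - M12 = 1680/841, M13 - M31 = 0, M32 - M23 = 0, giving b12 = -20/29, b13 = 0, b23 = 0, i.e. R = 21/29 - 20/29*γ12.
Its γ12 coefficient is negative, so report the other preimage -R.
Answer: -21/29 + 20/29*γ12. Note: both R and -R realise this M (trace 923/841); the covering map identifies them, and the γ12-coefficient sign is the tie-breaker.


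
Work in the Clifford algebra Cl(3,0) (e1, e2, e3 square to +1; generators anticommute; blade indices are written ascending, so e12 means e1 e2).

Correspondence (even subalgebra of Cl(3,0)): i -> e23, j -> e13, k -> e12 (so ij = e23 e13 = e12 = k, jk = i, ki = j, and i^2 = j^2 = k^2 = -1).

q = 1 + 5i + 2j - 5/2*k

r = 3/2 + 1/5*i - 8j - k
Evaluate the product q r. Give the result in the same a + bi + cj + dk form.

In blades: q = 1 - 5/2*e12 + 2*e13 + 5*e23, r = 3/2 - e12 - 8*e13 + 1/5*e23.
Distribute q over r term by term (generator squares from the signature, products reordered to ascending indices): (1)*r = 3/2 - e12 - 8*e13 + 1/5*e23; (-5/2*e12)*r = -5/2 - 15/4*e12 - 1/2*e13 - 20*e23; (2*e13)*r = 16 - 2/5*e12 + 3*e13 - 2*e23; (5*e23)*r = -1 - 40*e12 + 5*e13 + 15/2*e23.
Sum: 14 - 903/20*e12 - 1/2*e13 - 143/10*e23; translating back through the correspondence:
Answer: 14 - 143/10*i - 1/2*j - 903/20*k


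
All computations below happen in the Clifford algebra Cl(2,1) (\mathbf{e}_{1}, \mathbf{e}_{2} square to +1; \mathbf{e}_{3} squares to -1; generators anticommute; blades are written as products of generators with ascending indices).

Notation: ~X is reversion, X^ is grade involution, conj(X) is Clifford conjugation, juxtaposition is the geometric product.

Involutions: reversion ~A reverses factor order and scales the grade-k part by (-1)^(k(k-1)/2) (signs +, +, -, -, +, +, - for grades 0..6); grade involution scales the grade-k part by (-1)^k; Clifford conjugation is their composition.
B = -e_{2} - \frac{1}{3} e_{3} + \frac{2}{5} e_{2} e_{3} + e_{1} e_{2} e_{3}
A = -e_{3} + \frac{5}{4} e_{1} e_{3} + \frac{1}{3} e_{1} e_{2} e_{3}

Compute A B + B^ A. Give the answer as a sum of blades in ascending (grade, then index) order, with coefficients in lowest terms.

first term: \frac{11}{20} e_{1} - \frac{33}{20} e_{2} + \frac{29}{18} e_{1} e_{2} + \frac{1}{3} e_{1} e_{3} - e_{2} e_{3} + \frac{5}{4} e_{1} e_{2} e_{3}
second term: \frac{11}{20} e_{1} + \frac{33}{20} e_{2} - \frac{29}{18} e_{1} e_{2} - \frac{1}{3} e_{1} e_{3} - e_{2} e_{3} - \frac{5}{4} e_{1} e_{2} e_{3}
Answer: \frac{11}{10} e_{1} - 2 e_{2} e_{3}


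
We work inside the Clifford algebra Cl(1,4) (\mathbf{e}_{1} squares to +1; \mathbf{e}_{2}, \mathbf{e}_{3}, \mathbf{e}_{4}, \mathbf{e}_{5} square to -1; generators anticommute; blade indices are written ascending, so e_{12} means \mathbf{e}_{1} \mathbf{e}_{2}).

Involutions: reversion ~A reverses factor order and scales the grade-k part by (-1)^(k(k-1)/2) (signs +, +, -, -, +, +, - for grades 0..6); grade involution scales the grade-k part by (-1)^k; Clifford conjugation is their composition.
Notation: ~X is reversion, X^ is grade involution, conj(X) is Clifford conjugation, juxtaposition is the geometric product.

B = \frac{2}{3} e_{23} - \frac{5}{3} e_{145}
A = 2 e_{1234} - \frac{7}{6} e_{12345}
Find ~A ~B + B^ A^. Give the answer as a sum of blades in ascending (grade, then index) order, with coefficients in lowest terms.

first term: \frac{4}{3} e_{14} + \frac{35}{18} e_{23} - \frac{7}{9} e_{145} + \frac{10}{3} e_{235}
second term: -\frac{4}{3} e_{14} - \frac{35}{18} e_{23} - \frac{7}{9} e_{145} + \frac{10}{3} e_{235}
Answer: -\frac{14}{9} e_{145} + \frac{20}{3} e_{235}


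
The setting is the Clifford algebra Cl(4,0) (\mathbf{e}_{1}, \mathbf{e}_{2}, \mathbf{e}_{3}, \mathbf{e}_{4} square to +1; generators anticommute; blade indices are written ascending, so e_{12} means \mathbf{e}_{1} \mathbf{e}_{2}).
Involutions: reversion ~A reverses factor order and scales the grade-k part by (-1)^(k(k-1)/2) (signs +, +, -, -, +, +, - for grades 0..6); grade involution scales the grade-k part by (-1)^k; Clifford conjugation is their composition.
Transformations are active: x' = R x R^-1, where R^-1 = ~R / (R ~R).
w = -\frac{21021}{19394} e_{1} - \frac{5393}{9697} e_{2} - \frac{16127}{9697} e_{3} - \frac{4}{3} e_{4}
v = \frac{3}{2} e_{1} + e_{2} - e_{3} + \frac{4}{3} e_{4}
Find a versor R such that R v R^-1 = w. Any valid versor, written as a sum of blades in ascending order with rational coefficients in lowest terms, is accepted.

R = v + w = \frac{4035}{9697} e_{1} + \frac{4304}{9697} e_{2} - \frac{25824}{9697} e_{3} works: the equal norms (\frac{217}{36}) guarantee its sandwich swaps v into w.
Answer: \frac{4035}{9697} e_{1} + \frac{4304}{9697} e_{2} - \frac{25824}{9697} e_{3}


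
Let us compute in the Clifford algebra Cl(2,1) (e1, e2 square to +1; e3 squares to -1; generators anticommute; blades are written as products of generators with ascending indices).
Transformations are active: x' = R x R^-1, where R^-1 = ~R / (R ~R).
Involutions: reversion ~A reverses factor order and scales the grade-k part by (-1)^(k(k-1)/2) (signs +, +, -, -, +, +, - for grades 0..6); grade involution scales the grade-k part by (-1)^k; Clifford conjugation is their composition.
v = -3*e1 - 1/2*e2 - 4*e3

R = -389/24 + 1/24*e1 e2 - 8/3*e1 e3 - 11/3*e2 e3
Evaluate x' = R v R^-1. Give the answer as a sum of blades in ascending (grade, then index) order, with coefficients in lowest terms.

~R = -389/24 - 1/24*e1 e2 + 8/3*e1 e3 + 11/3*e2 e3, and R ~R = 7749/32, so R^-1 = ~R / (7749/32).
R v = 607/16*e1 - 103/16*e2 + 55*e3 + 19/2*e1 e2 e3
Answer: -3965/2214*e1 + 2977/2583*e2 - 26032/7749*e3


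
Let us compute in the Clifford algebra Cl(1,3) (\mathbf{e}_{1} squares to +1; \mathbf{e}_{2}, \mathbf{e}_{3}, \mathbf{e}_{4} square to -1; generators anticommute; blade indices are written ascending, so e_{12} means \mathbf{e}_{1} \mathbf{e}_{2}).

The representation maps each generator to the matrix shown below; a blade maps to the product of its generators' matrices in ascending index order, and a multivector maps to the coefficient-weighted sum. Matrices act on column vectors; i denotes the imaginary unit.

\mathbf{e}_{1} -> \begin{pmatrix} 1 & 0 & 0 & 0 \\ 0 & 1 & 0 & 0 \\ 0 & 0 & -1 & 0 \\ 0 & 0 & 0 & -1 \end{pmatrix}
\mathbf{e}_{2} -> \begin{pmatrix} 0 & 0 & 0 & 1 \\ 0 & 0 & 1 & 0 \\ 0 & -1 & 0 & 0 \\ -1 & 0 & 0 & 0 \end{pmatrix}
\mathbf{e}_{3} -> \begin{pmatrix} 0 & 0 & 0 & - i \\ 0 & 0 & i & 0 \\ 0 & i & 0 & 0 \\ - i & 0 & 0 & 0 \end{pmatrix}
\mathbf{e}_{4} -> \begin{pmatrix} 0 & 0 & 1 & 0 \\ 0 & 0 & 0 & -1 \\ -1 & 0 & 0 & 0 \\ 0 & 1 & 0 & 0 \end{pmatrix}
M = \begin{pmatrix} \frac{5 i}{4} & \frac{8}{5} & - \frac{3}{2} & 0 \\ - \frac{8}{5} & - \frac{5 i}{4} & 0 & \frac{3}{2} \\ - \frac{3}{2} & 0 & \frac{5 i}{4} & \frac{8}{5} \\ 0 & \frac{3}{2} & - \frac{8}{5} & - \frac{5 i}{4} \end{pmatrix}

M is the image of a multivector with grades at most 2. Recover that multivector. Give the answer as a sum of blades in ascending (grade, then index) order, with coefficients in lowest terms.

Method: the blade images are trace-orthogonal — tr(rho(e_A) rho(e_B)^-1) = 4 if A = B and 0 otherwise — and rho(e_A)^-1 = (e_A)^2 * rho(e_A) with (e_A)^2 = +1 or -1, so the coefficient of e_A in the preimage is (e_A)^2 * tr(M rho(e_A))/4.
Nonzero projections over blades of grade <= 2: e_{14}: (e_{14})^2 = +1, tr(M rho(e_{14})) = -6, coefficient -\frac{3}{2}; e_{23}: (e_{23})^2 = -1, tr(M rho(e_{23})) = 5, coefficient -\frac{5}{4}; e_{24}: (e_{24})^2 = -1, tr(M rho(e_{24})) = - \frac{32}{5}, coefficient \frac{8}{5}. Every other blade of grade <= 2 projects to 0.
Answer: -\frac{3}{2} e_{14} - \frac{5}{4} e_{23} + \frac{8}{5} e_{24}


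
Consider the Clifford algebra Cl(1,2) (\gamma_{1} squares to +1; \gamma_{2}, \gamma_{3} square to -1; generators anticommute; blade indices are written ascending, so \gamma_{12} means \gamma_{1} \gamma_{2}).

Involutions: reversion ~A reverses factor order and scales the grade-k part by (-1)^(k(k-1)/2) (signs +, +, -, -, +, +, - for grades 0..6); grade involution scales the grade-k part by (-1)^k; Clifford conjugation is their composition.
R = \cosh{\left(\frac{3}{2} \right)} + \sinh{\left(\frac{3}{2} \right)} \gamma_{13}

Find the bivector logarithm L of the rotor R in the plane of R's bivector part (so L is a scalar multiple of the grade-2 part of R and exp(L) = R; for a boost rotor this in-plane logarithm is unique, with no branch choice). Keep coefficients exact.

The scalar part of R is \cosh{\left(\frac{3}{2} \right)}, which fixes the rapidity magnitude through cosh (cosh is even, so it cannot fix the sign — the bivector part carries that); dividing the bivector part by sinh of the rapidity gives the plane, and L = rapidity * plane, where the joint sign ambiguity of (rapidity, plane) cancels in the product.
Concretely: cosh(rapidity) = \cosh{\left(\frac{3}{2} \right)} gives rapidity = ±\frac{3}{2}, and since rapidity/sinh(rapidity) is even the sign is immaterial: L = (rapidity/sinh(rapidity)) * <R>_2 = (\frac{3}{2 \sinh{\left(\frac{3}{2} \right)}}) * <R>_2.
Answer: \frac{3}{2} \gamma_{13}


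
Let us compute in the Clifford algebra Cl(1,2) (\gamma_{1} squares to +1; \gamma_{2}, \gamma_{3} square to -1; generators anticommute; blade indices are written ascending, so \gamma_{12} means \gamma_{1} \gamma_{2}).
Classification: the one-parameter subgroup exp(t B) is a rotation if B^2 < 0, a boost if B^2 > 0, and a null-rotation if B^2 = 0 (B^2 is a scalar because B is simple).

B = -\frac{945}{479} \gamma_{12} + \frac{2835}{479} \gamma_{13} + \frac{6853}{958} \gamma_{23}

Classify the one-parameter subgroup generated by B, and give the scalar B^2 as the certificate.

B^2 term by term: the squares give (-\frac{945}{479})^2*(\gamma_{12})^2 + (\frac{2835}{479})^2*(\gamma_{13})^2 + (\frac{6853}{958})^2*(\gamma_{23})^2 = \frac{893025}{229441}*(+1) + \frac{8037225}{229441}*(+1) + \frac{46963609}{917764}*(-1) = -\frac{49}{4} (each basis 2-blade squares to minus the product of its generators' squares); cross terms between blades sharing an index anticommute and cancel. So B^2 = -\frac{49}{4}.
Answer: rotation, certificate B^2 = -\frac{49}{4}. Check the certificate: B^2 = -\frac{49}{4}, and that sign is decisive whatever form B takes.


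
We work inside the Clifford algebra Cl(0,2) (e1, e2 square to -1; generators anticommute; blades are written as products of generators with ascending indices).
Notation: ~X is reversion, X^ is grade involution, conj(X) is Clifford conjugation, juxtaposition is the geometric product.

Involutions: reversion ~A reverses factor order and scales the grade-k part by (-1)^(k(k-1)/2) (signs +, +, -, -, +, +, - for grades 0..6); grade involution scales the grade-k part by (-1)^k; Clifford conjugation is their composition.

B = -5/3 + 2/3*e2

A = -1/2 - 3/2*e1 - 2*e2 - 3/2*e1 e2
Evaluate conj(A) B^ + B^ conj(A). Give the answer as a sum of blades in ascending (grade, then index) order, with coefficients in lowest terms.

first term: 13/6 - 3/2*e1 - 3*e2 - 7/2*e1 e2
second term: 13/6 - 7/2*e1 - 3*e2 - 3/2*e1 e2
Answer: 13/3 - 5*e1 - 6*e2 - 5*e1 e2


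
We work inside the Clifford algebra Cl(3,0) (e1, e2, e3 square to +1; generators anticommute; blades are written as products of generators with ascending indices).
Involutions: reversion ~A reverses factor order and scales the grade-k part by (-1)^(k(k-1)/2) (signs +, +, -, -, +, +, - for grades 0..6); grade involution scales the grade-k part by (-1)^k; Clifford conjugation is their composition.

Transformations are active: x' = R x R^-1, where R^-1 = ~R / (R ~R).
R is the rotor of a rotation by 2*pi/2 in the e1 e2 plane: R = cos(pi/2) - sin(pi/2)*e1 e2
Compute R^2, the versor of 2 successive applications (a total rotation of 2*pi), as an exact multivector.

Rotor phase runs at HALF the rotation angle; powers of one rotor simply add phase, so after 2 steps in e1 e2 the phase is 2*pi/2 = pi and R^2 = cos(pi) - sin(pi)*e1 e2.
cos(pi) = -1 and sin(pi) = 0, so R^2 = -1. The total rotation 2*pi is 1 full turn, so every vector returns to itself, yet the rotor is -1, on the OTHER sheet of the double cover (an odd number of 2*pi turns).
Answer: -1


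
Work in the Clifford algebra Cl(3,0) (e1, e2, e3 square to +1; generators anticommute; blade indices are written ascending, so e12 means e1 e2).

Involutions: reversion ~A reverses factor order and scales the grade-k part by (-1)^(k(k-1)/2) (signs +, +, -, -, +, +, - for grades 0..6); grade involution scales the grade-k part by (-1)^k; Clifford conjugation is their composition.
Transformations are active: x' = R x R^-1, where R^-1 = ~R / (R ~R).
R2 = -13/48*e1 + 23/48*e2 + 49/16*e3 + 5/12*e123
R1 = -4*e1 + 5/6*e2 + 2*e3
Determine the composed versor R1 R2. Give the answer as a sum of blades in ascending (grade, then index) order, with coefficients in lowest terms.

Distribute over the terms of R1 (each basis-blade product reordered to ascending indices, repeated generators contracted through their squares):
(-4*e1) R2 = 13/12 - 23/12*e12 - 49/4*e13 - 5/3*e23
(5/6*e2) R2 = 115/288 + 65/288*e12 - 25/72*e13 + 245/96*e23
(2*e3) R2 = 49/8 + 5/6*e12 + 13/24*e13 - 23/24*e23
Summing the partial products and collecting blades:
Answer: 2191/288 - 247/288*e12 - 217/18*e13 - 7/96*e23


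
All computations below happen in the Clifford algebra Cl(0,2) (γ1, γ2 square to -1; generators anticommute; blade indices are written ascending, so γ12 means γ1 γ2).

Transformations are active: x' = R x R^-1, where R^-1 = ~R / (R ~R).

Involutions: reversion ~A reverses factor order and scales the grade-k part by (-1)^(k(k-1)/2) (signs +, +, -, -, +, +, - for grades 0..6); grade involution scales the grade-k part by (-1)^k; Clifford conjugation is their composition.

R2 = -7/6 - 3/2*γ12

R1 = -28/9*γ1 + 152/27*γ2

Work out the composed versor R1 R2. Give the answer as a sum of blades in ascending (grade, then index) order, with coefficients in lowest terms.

Distribute over the terms of R1 (each basis-blade product reordered to ascending indices, repeated generators contracted through their squares):
(-28/9*γ1) R2 = 98/27*γ1 - 14/3*γ2
(152/27*γ2) R2 = -76/9*γ1 - 532/81*γ2
Summing the partial products and collecting blades:
Answer: -130/27*γ1 - 910/81*γ2


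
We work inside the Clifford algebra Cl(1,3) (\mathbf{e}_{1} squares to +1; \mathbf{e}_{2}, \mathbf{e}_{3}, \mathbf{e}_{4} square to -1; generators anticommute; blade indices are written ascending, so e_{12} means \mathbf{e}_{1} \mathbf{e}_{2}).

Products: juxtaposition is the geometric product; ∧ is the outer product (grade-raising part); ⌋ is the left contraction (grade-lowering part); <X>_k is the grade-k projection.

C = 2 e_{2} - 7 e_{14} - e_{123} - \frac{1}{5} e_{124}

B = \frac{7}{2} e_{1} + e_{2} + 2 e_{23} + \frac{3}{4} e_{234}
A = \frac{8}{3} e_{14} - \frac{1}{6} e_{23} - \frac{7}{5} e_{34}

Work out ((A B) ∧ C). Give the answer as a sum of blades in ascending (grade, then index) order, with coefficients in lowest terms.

step 1: \frac{1}{3} + \frac{21}{20} e_{2} - \frac{1}{6} e_{3} - \frac{221}{24} e_{4} - \frac{14}{5} e_{24} - \frac{31}{12} e_{123} - \frac{8}{3} e_{124} - \frac{49}{10} e_{134} - \frac{7}{5} e_{234} + \frac{16}{3} e_{1234}
step 2: \frac{2}{3} e_{2} - \frac{7}{3} e_{14} + \frac{1}{3} e_{23} + \frac{221}{12} e_{24} - \frac{1}{3} e_{123} + \frac{437}{60} e_{124} - \frac{7}{6} e_{134} - \frac{759}{40} e_{1234}
Answer: \frac{2}{3} e_{2} - \frac{7}{3} e_{14} + \frac{1}{3} e_{23} + \frac{221}{12} e_{24} - \frac{1}{3} e_{123} + \frac{437}{60} e_{124} - \frac{7}{6} e_{134} - \frac{759}{40} e_{1234}


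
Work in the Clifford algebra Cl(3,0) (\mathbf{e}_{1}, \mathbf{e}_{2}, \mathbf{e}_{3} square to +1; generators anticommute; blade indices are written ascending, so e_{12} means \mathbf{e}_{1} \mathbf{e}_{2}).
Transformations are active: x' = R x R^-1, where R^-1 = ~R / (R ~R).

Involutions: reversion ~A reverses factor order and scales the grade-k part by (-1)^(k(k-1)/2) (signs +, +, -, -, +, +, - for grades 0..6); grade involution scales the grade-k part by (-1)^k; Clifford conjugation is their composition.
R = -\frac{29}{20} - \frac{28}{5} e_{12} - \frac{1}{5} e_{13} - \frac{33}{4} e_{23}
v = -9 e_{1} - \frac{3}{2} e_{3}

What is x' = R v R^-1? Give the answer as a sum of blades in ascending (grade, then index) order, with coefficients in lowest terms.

~R = -\frac{29}{20} + \frac{28}{5} e_{12} + \frac{1}{5} e_{13} + \frac{33}{4} e_{23}, and R ~R = \frac{20313}{200}, so R^-1 = ~R / (\frac{20313}{200}).
R v = \frac{267}{20} e_{1} - \frac{1521}{40} e_{2} + \frac{3}{8} e_{3} + \frac{1653}{20} e_{123}
Answer: -\frac{32557}{6771} e_{1} + \frac{19111}{13542} e_{2} - \frac{51628}{6771} e_{3}


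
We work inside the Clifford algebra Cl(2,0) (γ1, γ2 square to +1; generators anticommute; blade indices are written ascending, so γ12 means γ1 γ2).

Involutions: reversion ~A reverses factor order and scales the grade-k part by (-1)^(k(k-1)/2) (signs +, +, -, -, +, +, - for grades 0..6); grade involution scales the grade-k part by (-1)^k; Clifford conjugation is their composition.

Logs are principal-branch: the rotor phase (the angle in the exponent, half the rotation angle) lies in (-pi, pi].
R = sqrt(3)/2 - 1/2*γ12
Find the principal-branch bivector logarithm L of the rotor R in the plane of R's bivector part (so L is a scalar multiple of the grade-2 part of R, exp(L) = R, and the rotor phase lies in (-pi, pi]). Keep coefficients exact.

The scalar part of R is sqrt(3)/2, and that scalar determines the rotor phase on the principal branch; recovering the unit plane as bivector-part over sine of the phase gives L = phase * plane.
Concretely: cos(phase) = sqrt(3)/2 gives phase = ±pi/6, and since phase/sin(phase) is even the sign is immaterial: L = (phase/sin(phase)) * <R>_2 = (pi/3) * <R>_2.
Answer: -pi/6*γ12


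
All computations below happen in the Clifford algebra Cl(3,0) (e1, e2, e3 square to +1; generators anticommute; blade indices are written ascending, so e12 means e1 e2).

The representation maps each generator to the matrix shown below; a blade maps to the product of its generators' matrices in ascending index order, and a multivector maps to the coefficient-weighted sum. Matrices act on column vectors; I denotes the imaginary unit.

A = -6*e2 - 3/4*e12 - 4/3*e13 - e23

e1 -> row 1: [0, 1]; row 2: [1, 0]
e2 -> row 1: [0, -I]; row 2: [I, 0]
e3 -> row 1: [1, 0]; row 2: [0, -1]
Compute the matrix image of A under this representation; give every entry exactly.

Bivector images (products of the table entries): rho(e12) = rho(e1)rho(e2) = row 1: [I, 0]; row 2: [0, -I]; rho(e13) = rho(e1)rho(e3) = row 1: [0, -1]; row 2: [1, 0]; rho(e23) = rho(e2)rho(e3) = row 1: [0, I]; row 2: [I, 0].
M = (-6)*rho(e2) + (-3/4)*rho(e12) + (-4/3)*rho(e13) + (-1)*rho(e23), summed entrywise:
Answer: row 1: [-3*I/4, 4/3 + 5*I]; row 2: [-4/3 - 7*I, 3*I/4]


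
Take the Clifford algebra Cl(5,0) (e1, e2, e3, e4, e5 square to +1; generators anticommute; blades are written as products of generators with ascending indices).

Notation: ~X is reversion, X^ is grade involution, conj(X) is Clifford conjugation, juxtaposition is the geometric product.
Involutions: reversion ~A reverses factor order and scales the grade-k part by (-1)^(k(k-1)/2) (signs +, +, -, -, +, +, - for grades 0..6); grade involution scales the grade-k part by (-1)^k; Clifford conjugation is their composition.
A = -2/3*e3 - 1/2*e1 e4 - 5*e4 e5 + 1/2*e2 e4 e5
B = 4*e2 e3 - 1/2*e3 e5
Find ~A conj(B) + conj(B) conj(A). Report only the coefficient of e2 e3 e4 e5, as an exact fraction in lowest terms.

first term: -8/3*e2 - 1/3*e5 + 5/2*e3 e4 - 1/4*e2 e3 e4 + 2*e3 e4 e5 - 2*e1 e2 e3 e4 - 1/4*e1 e3 e4 e5 - 20*e2 e3 e4 e5
second term: -8/3*e2 - 1/3*e5 - 5/2*e3 e4 - 1/4*e2 e3 e4 + 2*e3 e4 e5 - 2*e1 e2 e3 e4 - 1/4*e1 e3 e4 e5 - 20*e2 e3 e4 e5
Answer: -40


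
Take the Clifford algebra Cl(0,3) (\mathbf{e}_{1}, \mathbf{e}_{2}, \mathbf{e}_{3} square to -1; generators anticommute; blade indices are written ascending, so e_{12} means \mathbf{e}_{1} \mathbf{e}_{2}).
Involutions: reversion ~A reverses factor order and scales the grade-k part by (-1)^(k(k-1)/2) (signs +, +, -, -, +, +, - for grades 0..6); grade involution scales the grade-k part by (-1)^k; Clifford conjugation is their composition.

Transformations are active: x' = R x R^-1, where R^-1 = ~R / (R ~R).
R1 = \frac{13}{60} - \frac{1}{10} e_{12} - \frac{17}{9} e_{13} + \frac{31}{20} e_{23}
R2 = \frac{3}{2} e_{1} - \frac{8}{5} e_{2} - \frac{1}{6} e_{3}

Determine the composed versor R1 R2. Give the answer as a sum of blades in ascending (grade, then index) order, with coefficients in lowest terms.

Distribute over the terms of R2 (each basis-blade product reordered to ascending indices, repeated generators contracted through their squares):
R1 (\frac{3}{2} e_{1}) = \frac{13}{40} e_{1} - \frac{3}{20} e_{2} - \frac{17}{6} e_{3} + \frac{93}{40} e_{123}
R1 (-\frac{8}{5} e_{2}) = -\frac{4}{25} e_{1} - \frac{26}{75} e_{2} - \frac{62}{25} e_{3} - \frac{136}{45} e_{123}
R1 (-\frac{1}{6} e_{3}) = -\frac{17}{54} e_{1} + \frac{31}{120} e_{2} - \frac{13}{360} e_{3} + \frac{1}{60} e_{123}
Summing the partial products and collecting blades:
Answer: -\frac{809}{5400} e_{1} - \frac{143}{600} e_{2} - \frac{9629}{1800} e_{3} - \frac{49}{72} e_{123}
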